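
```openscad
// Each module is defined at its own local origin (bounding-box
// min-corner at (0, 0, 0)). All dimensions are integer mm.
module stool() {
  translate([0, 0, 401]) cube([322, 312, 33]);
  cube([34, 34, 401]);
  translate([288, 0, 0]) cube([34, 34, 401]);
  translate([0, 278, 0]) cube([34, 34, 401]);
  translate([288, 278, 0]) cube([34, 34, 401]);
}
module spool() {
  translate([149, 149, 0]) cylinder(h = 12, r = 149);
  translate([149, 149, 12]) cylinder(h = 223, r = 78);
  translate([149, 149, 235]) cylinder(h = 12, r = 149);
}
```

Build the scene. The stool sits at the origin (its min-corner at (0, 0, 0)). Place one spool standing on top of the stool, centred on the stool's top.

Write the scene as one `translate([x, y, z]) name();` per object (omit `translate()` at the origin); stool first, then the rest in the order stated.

stool();
translate([12, 7, 434]) spool();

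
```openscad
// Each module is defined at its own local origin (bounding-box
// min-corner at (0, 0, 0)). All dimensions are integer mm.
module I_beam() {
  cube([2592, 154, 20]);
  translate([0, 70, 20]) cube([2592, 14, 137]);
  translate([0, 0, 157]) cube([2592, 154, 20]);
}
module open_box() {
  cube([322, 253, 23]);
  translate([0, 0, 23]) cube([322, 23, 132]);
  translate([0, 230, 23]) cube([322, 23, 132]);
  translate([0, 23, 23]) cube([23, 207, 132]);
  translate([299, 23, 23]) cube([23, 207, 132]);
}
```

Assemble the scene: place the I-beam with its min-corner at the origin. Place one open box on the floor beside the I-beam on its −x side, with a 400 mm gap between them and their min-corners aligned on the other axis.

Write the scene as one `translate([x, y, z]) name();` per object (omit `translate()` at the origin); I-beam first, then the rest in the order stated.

I_beam();
translate([-722, 0, 0]) open_box();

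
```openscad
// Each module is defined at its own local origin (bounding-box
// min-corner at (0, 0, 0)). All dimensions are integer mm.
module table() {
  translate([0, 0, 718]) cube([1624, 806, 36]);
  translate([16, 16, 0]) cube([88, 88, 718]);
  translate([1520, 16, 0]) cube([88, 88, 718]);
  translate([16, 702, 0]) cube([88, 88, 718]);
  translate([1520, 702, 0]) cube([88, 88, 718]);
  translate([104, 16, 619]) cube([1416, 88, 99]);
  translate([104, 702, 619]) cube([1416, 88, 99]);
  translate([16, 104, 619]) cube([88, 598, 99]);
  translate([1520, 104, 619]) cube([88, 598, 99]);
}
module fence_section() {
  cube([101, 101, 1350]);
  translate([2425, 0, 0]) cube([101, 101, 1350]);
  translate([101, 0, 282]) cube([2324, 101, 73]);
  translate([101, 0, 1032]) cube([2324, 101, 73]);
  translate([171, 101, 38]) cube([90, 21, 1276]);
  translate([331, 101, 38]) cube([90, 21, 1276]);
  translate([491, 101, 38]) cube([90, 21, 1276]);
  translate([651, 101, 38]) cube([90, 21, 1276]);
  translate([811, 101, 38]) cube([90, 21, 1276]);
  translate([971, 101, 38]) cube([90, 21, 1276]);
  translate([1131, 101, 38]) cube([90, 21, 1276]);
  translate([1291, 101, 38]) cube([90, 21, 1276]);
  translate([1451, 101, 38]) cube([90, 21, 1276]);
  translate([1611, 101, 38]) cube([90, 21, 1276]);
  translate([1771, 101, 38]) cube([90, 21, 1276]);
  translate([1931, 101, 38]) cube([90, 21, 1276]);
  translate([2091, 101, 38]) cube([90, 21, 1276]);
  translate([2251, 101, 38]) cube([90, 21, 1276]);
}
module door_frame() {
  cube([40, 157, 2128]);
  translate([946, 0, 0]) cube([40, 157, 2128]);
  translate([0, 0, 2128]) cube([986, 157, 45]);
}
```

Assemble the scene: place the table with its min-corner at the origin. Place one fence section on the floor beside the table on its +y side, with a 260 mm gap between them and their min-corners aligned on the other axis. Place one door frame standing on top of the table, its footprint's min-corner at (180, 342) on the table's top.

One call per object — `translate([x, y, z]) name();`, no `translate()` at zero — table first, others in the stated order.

table();
translate([0, 1066, 0]) fence_section();
translate([180, 342, 754]) door_frame();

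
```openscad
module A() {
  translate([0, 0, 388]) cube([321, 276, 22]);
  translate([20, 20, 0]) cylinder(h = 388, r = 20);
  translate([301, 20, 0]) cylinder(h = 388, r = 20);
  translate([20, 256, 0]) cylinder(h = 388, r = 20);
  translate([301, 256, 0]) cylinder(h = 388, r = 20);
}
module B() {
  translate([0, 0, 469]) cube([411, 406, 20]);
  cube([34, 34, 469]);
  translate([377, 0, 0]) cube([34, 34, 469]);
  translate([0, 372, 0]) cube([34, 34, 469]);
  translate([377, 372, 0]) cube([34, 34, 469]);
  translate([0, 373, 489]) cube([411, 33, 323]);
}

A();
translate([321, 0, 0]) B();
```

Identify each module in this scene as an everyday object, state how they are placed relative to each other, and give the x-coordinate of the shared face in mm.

The stool's +x face and the chair's −x face are both at x = 321 mm.

A is a stool. B is a chair. The chair is against the stool's +x side, with their −y faces flush. The x-coordinate of the shared face is 321 mm.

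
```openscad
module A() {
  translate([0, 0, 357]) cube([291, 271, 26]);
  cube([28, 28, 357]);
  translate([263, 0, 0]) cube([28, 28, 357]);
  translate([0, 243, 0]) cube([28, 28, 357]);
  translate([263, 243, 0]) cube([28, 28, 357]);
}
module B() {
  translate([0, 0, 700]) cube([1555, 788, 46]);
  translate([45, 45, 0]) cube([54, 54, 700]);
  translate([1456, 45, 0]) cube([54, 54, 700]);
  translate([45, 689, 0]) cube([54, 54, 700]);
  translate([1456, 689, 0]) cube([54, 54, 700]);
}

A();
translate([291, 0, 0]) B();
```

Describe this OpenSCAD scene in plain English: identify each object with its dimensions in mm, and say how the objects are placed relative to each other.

A is a four-legged stool. The seat is 291×271 mm, 26 mm thick, top at z = 383 mm. It stands on four square legs, each 28×28 mm in cross-section, from z = 0 to the seat underside, each flush with a corner of the seat.

B is a rectangular dining table. The top is 1555×788×46 mm with its upper surface at z = 746 mm. It stands on four 54×54 mm square legs, each inset 45 mm from the nearest pair of top edges, running from the floor to the underside of the top.

The table is against the stool's +x side, with their −y faces flush.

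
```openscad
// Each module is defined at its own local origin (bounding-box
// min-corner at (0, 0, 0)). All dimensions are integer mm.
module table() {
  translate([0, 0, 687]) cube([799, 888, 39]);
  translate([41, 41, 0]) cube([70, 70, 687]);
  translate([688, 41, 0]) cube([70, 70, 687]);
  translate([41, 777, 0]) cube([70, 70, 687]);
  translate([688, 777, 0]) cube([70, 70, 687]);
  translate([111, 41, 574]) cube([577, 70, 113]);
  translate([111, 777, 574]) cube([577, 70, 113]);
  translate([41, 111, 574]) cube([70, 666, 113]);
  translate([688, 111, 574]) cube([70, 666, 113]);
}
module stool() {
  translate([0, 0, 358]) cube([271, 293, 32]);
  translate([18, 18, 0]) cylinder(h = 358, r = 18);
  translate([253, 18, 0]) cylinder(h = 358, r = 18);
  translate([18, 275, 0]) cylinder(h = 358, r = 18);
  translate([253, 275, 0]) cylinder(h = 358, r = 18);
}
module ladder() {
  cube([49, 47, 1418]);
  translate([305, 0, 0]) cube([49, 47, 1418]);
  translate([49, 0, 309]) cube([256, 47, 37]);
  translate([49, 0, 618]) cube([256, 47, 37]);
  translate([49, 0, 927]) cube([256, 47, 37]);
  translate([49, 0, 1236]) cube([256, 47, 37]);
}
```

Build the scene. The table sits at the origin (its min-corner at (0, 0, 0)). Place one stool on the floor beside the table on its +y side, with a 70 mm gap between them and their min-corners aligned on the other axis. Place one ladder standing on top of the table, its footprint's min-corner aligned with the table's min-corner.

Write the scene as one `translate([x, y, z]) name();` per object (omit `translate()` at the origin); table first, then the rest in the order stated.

table();
translate([0, 958, 0]) stool();
translate([0, 0, 726]) ladder();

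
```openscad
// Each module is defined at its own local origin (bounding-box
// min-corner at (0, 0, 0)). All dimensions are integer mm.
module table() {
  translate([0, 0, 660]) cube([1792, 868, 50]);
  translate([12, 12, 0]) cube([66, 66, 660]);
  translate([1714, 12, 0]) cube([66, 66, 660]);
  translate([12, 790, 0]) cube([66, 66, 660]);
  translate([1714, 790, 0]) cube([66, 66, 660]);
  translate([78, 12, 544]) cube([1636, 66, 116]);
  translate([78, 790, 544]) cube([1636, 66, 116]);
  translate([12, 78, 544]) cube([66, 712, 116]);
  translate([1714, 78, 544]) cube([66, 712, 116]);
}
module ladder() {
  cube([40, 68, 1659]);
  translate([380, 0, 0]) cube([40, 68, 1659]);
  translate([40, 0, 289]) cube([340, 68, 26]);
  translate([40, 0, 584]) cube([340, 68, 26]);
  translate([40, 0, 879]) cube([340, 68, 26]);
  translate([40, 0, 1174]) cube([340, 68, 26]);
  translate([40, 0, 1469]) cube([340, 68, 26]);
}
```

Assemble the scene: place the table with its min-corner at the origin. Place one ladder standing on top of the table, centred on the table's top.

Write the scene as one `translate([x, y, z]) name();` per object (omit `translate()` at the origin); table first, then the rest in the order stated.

table();
translate([686, 400, 710]) ladder();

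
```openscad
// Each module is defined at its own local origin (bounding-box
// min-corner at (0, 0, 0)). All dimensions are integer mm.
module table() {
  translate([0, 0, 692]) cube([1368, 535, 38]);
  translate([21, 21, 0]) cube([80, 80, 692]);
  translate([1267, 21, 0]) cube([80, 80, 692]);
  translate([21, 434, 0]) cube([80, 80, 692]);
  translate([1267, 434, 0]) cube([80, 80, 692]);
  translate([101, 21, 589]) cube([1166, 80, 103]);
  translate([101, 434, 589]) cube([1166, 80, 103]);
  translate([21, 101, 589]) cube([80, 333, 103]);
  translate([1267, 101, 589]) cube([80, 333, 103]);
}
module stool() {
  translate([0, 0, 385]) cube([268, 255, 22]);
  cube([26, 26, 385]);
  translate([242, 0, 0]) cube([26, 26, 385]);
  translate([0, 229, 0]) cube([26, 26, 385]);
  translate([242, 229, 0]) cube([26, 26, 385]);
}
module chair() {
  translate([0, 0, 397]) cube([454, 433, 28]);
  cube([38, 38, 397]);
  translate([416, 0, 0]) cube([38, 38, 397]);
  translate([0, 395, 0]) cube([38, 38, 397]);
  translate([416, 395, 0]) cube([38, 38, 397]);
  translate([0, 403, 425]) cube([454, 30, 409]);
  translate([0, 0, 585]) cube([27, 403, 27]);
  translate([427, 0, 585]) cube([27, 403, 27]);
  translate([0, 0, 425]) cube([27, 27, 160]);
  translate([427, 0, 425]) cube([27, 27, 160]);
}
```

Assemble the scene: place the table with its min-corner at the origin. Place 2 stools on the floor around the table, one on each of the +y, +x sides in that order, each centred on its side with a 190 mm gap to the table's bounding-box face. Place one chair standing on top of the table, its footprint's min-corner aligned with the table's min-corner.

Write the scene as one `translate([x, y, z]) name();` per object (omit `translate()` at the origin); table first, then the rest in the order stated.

table();
translate([550, 725, 0]) stool();
translate([1558, 140, 0]) stool();
translate([0, 0, 730]) chair();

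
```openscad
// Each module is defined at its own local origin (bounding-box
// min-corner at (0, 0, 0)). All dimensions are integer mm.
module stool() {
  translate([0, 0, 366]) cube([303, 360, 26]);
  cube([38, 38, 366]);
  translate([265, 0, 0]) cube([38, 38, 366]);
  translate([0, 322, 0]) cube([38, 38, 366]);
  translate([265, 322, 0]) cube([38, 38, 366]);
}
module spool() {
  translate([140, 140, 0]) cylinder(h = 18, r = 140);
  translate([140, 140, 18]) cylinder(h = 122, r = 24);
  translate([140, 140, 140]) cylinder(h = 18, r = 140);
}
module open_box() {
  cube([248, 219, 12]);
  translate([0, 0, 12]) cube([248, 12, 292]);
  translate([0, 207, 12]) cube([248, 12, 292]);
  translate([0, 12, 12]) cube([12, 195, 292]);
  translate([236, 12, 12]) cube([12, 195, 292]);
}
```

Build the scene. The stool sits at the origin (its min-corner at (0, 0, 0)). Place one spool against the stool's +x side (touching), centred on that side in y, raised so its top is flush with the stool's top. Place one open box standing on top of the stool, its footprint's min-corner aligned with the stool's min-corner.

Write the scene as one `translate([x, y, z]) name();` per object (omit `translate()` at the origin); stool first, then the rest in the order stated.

stool();
translate([303, 40, 234]) spool();
translate([0, 0, 392]) open_box();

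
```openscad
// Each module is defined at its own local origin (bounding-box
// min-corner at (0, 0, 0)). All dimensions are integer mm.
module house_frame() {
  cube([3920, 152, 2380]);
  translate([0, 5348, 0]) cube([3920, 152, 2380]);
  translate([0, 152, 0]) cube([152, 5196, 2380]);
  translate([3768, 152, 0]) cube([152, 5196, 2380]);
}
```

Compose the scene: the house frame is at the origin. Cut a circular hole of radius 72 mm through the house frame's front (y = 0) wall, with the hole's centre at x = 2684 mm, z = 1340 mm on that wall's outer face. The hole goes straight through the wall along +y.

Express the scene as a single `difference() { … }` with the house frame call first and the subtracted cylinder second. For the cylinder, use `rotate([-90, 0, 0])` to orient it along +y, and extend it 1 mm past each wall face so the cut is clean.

difference() {
  house_frame();
  translate([2684, -1, 1340]) rotate([-90, 0, 0]) cylinder(h = 154, r = 72);
}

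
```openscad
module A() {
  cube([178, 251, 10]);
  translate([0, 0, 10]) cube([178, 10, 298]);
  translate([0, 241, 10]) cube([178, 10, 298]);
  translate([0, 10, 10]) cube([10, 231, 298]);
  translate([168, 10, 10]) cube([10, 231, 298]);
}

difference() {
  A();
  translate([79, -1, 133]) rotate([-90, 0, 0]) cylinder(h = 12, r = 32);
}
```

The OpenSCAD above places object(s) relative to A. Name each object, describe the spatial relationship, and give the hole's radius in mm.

The subtracted cylinder has r = 32 mm.

A is an open box. The open box has a circular hole through its front wall. The hole's radius is 32 mm.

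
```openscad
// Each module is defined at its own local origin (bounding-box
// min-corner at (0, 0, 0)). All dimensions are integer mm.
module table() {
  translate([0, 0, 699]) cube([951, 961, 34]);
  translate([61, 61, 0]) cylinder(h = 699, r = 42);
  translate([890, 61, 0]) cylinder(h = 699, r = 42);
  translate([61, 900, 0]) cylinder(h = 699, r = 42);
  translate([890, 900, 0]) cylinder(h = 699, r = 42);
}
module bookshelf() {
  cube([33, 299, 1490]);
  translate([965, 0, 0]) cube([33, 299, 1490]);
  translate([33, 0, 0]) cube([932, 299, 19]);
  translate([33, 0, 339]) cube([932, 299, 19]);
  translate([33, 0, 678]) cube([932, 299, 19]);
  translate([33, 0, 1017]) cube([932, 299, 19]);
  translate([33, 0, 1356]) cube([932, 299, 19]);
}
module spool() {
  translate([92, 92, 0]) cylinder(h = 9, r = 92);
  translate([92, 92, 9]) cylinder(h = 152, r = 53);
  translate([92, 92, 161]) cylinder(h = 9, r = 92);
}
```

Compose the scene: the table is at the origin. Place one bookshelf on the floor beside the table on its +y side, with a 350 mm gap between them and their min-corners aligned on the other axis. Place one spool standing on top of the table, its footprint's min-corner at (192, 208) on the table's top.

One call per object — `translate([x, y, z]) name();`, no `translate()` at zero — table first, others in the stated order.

table();
translate([0, 1311, 0]) bookshelf();
translate([192, 208, 733]) spool();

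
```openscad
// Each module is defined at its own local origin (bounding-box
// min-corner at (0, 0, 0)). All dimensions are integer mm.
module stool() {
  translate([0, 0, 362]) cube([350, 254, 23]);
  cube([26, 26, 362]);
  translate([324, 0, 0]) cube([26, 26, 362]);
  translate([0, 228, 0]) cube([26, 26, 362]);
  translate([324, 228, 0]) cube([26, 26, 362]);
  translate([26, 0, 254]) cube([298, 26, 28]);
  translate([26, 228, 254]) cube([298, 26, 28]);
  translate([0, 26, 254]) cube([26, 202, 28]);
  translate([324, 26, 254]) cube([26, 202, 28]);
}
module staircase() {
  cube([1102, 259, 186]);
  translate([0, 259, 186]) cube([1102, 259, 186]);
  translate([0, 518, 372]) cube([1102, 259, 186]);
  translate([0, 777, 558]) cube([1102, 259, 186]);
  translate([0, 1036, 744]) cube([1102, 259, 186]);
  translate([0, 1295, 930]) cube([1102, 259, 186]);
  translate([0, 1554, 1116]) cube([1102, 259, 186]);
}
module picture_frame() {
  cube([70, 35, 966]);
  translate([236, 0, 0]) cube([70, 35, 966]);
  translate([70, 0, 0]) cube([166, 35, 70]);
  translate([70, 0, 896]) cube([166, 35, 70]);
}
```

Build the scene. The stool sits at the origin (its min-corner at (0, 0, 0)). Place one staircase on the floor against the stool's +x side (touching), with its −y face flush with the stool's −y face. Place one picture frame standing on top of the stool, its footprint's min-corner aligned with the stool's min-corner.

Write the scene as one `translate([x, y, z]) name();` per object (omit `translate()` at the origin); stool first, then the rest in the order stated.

stool();
translate([350, 0, 0]) staircase();
translate([0, 0, 385]) picture_frame();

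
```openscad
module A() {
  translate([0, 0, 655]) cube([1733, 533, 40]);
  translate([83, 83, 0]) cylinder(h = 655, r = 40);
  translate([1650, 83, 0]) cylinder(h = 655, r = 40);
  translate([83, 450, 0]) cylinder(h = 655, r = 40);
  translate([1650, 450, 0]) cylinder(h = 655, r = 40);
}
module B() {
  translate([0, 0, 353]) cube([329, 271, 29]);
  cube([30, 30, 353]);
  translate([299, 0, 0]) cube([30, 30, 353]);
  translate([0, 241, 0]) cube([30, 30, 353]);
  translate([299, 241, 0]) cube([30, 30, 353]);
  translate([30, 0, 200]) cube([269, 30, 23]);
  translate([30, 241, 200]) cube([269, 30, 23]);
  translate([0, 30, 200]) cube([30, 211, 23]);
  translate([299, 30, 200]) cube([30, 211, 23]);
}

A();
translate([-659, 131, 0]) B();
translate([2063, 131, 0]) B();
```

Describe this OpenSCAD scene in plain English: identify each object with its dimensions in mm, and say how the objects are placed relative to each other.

A is a table with a 1733×533 mm rectangular top, 40 mm thick, top surface at z = 695 mm, supported by four round legs of 80 mm diameter, each leg's bounding box inset 43 mm from the nearest pair of top edges, running from the floor.

B is a four-legged stool. The seat is 329×271 mm, 29 mm thick, top at z = 382 mm. It stands on four square legs, each 30×30 mm in cross-section, from z = 0 to the seat underside, each flush with a corner of the seat. Four stretchers, 30 mm wide and 23 mm tall, connect adjacent legs with their undersides at z = 200 mm, each running between the inner faces of the legs it joins and aligned with the legs' outer faces on the other axis.

Two stools sit around the table at the −x, +x sides.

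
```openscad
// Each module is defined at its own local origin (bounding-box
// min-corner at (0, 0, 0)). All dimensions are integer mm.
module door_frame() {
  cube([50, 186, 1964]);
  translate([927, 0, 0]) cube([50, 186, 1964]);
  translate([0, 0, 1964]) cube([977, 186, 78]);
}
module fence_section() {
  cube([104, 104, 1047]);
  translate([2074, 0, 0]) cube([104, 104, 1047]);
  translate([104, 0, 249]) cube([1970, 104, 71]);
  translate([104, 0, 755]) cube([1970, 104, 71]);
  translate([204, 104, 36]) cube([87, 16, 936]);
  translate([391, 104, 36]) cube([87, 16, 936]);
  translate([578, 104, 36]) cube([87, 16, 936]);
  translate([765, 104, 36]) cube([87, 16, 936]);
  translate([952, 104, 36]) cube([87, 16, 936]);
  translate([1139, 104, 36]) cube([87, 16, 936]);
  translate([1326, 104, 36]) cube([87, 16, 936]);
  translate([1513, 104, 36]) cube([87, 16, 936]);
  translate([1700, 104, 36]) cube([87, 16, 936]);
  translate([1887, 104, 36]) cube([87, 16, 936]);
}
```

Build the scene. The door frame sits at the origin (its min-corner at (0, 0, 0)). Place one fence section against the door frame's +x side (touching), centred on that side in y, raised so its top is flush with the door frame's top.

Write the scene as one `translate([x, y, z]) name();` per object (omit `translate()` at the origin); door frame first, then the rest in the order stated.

door_frame();
translate([977, 33, 995]) fence_section();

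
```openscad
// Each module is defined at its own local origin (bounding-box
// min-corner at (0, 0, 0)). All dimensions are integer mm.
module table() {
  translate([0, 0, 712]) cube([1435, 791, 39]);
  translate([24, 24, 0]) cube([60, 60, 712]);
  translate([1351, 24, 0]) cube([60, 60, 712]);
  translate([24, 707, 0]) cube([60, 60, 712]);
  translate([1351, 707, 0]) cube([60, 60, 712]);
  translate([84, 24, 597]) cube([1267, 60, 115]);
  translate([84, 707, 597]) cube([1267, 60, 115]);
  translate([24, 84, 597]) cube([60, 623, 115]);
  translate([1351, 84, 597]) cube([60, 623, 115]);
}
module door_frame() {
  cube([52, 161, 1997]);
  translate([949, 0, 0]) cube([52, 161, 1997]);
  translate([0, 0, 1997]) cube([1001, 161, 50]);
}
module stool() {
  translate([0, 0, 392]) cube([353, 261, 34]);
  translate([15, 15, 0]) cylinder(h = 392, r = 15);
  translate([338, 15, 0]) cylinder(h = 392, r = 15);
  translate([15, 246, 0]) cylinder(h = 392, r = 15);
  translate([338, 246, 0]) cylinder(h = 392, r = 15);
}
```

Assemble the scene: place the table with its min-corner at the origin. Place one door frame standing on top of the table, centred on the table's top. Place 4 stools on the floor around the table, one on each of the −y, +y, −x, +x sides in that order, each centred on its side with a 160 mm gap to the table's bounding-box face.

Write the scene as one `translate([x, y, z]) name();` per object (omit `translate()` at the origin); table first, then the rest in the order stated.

table();
translate([217, 315, 751]) door_frame();
translate([541, -421, 0]) stool();
translate([541, 951, 0]) stool();
translate([-513, 265, 0]) stool();
translate([1595, 265, 0]) stool();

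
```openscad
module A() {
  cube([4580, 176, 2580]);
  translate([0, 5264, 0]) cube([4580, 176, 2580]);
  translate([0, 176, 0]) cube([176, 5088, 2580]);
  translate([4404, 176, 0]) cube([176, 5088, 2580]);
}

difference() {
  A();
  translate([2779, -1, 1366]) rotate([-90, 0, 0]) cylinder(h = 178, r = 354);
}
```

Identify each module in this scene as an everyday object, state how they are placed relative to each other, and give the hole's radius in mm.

A is a house frame. The house frame has a circular hole through its front wall. The hole's radius is 354 mm.

The subtracted cylinder has r = 354 mm.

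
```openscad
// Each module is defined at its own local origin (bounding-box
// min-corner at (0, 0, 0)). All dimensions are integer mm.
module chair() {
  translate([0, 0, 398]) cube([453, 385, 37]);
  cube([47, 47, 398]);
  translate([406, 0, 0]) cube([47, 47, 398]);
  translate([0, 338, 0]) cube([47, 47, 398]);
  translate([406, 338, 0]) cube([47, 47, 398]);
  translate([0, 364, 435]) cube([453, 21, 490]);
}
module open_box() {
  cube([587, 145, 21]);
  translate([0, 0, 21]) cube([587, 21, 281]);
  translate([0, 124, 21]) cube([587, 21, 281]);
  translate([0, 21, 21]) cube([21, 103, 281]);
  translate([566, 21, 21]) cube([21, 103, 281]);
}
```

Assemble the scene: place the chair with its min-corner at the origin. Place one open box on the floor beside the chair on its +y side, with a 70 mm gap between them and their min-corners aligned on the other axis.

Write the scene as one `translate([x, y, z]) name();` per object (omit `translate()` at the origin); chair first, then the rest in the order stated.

chair();
translate([0, 455, 0]) open_box();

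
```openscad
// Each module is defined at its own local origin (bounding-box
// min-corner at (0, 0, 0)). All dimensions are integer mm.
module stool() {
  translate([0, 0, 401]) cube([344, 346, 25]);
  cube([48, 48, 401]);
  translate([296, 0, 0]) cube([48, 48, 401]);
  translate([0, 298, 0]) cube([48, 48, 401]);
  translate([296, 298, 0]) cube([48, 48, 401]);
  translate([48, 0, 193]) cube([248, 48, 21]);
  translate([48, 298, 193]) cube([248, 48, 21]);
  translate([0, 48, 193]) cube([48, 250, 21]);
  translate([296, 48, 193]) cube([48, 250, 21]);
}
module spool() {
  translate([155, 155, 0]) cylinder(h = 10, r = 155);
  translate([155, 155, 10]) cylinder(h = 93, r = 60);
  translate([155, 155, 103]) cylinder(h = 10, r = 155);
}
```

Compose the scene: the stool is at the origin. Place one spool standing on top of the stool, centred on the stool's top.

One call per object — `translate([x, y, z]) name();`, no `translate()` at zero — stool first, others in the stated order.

stool();
translate([17, 18, 426]) spool();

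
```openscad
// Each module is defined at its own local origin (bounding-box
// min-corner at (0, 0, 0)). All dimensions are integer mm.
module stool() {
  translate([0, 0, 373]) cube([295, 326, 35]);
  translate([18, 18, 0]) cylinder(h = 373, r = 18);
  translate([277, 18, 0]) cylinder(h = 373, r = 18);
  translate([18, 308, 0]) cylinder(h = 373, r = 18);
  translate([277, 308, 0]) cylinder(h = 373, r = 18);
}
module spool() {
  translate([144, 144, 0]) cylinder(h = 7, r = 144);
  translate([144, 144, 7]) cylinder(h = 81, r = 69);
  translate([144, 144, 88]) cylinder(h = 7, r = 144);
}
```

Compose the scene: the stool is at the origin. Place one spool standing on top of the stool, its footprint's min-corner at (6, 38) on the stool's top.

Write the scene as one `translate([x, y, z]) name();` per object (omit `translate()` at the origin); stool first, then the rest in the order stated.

stool();
translate([6, 38, 408]) spool();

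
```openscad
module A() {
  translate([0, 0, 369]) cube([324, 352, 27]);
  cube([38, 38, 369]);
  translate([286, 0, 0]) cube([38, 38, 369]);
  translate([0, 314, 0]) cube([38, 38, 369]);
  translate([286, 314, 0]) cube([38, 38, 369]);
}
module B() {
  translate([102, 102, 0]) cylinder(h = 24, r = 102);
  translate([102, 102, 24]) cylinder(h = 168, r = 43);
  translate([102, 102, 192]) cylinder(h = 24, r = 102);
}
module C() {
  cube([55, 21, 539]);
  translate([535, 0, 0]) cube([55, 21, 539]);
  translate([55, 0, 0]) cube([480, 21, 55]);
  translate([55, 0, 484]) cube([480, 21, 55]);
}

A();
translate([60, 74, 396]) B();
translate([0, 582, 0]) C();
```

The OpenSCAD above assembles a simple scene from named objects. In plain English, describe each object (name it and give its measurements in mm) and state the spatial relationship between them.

A is a simple wooden stool: a rectangular seat 324 mm (x) by 352 mm (y), 27 mm thick, top face at z = 396 mm, on four square legs, each 38×38 mm in cross-section. The legs rest on z = 0, each flush with a corner of the seat.

B is a spool: two coaxial disc flanges of radius 102 mm and thickness 24 mm, joined by a core cylinder of radius 43 mm and height 168 mm. The lower flange rests on z = 0 and the three cylinders share a vertical axis.

C is a rectangular picture frame lying in the x–z plane (depth along y). The opening is 480 mm wide (x) by 429 mm tall (z), surrounded by a border 55 mm wide on all four sides. The frame is 21 mm deep and is made of two full-height vertical stiles with two horizontal rails fitted between them.

The spool is on top of the stool, centred. The picture frame is on the floor beside the stool on its +y side.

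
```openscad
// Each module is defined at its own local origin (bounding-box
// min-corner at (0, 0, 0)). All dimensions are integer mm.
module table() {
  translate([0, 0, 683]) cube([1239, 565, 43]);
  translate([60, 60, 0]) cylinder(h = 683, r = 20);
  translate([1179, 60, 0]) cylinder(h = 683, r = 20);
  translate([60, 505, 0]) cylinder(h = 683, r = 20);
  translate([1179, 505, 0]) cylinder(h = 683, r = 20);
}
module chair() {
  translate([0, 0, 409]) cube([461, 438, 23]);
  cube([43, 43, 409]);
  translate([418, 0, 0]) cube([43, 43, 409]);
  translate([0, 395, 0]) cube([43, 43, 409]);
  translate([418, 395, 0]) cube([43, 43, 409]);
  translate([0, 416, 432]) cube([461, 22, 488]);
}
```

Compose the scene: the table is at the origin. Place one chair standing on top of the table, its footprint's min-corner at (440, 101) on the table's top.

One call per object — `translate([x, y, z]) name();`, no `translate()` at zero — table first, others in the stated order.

table();
translate([440, 101, 726]) chair();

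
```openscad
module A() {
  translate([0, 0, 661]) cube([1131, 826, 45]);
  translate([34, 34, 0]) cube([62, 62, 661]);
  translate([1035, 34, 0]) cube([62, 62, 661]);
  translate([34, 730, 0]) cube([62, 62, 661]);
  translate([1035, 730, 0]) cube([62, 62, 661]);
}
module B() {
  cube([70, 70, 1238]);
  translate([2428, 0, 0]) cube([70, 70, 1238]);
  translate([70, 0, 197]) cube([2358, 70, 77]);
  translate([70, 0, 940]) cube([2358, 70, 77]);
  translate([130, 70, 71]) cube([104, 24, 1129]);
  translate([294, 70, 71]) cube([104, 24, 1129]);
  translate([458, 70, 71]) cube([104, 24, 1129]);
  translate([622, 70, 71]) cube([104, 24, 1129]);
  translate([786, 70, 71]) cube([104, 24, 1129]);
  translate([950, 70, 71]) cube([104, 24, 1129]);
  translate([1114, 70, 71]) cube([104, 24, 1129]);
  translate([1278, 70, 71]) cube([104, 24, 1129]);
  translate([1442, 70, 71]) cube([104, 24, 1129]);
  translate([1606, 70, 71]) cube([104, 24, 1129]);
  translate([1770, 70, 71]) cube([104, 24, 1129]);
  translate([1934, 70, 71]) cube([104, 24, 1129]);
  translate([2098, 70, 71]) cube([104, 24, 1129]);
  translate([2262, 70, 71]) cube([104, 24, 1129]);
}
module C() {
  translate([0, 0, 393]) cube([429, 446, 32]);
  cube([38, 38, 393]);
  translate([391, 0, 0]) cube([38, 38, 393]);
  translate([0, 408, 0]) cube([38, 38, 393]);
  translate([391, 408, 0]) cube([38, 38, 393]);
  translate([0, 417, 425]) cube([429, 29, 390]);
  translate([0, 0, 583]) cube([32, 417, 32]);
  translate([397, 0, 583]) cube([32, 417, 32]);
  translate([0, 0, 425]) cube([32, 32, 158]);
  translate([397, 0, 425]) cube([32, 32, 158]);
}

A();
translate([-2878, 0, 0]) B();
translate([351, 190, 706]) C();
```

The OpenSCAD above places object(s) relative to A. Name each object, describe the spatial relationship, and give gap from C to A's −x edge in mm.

A is a table. B is a fence section. C is a chair. The fence section is on the floor beside the table on its −x side. The chair is on top of the table, centred. The gap from the chair to the table's −x edge is 351 mm.

The chair's min-x is at 351; the table's min-x is 0; gap = 351 mm.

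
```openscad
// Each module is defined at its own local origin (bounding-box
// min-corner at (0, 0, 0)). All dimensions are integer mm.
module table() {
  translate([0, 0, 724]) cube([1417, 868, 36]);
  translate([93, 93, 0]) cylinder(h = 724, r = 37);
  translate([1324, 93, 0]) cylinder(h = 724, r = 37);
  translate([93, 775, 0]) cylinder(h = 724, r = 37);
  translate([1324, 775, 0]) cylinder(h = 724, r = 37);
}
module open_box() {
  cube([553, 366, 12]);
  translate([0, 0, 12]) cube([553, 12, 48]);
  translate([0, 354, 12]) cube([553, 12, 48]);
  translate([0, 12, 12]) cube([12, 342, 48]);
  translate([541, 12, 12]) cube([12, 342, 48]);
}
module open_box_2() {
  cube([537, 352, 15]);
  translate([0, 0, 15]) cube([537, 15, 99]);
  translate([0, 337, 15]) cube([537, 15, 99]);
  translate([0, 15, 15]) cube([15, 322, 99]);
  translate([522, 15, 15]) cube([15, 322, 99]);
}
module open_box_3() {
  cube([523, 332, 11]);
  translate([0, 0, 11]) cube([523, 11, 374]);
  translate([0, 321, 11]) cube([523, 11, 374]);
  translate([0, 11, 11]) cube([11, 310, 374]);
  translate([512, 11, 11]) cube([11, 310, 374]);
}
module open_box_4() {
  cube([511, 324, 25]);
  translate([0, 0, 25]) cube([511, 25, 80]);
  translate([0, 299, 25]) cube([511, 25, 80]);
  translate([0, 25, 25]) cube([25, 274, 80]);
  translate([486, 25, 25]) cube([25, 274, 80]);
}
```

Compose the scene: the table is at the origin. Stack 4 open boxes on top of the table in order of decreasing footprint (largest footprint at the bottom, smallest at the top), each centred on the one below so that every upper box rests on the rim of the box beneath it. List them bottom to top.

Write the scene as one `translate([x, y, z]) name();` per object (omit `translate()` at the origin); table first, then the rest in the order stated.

table();
translate([432, 251, 760]) open_box();
translate([440, 258, 820]) open_box_2();
translate([447, 268, 934]) open_box_3();
translate([453, 272, 1319]) open_box_4();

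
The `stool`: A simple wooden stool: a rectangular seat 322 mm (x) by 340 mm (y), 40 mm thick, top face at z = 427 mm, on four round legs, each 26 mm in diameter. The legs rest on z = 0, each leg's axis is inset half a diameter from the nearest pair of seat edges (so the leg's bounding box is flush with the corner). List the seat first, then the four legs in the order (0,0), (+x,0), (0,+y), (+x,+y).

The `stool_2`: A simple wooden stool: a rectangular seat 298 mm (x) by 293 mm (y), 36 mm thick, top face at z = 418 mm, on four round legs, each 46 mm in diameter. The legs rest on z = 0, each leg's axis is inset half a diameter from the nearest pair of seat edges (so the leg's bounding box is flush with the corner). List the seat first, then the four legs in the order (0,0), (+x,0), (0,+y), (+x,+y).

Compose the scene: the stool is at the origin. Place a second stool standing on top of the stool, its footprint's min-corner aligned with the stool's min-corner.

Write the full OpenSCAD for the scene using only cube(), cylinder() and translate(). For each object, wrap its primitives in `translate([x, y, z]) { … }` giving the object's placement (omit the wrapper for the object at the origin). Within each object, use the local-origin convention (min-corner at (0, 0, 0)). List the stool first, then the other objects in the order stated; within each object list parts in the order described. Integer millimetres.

translate([0, 0, 387]) cube([322, 340, 40]);
translate([13, 13, 0]) cylinder(h = 387, r = 13);
translate([309, 13, 0]) cylinder(h = 387, r = 13);
translate([13, 327, 0]) cylinder(h = 387, r = 13);
translate([309, 327, 0]) cylinder(h = 387, r = 13);
translate([0, 0, 427]) {
  translate([0, 0, 382]) cube([298, 293, 36]);
  translate([23, 23, 0]) cylinder(h = 382, r = 23);
  translate([275, 23, 0]) cylinder(h = 382, r = 23);
  translate([23, 270, 0]) cylinder(h = 382, r = 23);
  translate([275, 270, 0]) cylinder(h = 382, r = 23);
}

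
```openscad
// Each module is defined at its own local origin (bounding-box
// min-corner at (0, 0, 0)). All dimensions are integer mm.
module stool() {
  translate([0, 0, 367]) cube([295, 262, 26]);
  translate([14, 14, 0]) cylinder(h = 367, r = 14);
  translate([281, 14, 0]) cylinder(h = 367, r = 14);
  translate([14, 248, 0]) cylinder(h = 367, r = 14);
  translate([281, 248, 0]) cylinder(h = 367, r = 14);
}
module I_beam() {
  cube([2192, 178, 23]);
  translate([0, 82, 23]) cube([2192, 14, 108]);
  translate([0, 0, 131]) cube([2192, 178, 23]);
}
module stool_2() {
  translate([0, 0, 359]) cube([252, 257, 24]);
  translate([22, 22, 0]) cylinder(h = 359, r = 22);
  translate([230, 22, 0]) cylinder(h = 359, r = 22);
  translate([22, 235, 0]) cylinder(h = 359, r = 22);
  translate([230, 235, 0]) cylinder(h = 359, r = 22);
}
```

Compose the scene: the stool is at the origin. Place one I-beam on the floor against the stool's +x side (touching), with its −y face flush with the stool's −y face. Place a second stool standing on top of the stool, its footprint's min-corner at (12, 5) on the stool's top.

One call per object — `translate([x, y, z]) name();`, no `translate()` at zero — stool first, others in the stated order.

stool();
translate([295, 0, 0]) I_beam();
translate([12, 5, 393]) stool_2();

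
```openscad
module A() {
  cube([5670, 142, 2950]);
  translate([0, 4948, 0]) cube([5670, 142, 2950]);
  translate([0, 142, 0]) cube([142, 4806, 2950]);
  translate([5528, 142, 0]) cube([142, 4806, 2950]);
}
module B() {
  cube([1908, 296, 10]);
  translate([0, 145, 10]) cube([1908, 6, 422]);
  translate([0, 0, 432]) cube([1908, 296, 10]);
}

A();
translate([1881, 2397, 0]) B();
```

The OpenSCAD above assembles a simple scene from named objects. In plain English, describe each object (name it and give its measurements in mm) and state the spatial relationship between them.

A is the wall frame of a small rectangular building: four walls, each 2950 mm tall and 142 mm thick, enclosing a footprint 5670 mm (x) by 5090 mm (y) outside-to-outside, with no floor or roof. The front and back walls (the −y and +y sides) span the full width; the two side walls fit between them.

B is an I-beam lying along x, 1908 mm long. Overall section height 442 mm. Two flanges 296 mm wide (y) and 10 mm thick, one on the floor and one at the top; a web 6 mm thick runs between them, centred on the flange width.

The I-beam sits inside the house frame, centred.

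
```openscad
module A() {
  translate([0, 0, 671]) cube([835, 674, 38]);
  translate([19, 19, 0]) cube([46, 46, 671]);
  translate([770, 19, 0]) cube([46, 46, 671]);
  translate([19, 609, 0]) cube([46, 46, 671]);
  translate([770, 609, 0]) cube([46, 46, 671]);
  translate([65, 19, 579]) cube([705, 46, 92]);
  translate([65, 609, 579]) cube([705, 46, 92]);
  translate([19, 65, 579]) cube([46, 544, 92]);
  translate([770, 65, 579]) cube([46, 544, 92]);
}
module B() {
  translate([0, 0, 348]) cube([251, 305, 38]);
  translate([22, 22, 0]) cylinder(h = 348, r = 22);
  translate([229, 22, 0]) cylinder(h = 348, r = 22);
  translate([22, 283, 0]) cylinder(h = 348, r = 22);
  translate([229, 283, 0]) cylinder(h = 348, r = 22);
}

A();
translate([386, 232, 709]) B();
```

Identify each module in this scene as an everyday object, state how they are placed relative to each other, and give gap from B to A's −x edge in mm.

A is a table. B is a stool. The stool is on top of the table. The gap from the stool to the table's −x edge is 386 mm.

The stool's min-x is at 386; the table's min-x is 0; gap = 386 mm.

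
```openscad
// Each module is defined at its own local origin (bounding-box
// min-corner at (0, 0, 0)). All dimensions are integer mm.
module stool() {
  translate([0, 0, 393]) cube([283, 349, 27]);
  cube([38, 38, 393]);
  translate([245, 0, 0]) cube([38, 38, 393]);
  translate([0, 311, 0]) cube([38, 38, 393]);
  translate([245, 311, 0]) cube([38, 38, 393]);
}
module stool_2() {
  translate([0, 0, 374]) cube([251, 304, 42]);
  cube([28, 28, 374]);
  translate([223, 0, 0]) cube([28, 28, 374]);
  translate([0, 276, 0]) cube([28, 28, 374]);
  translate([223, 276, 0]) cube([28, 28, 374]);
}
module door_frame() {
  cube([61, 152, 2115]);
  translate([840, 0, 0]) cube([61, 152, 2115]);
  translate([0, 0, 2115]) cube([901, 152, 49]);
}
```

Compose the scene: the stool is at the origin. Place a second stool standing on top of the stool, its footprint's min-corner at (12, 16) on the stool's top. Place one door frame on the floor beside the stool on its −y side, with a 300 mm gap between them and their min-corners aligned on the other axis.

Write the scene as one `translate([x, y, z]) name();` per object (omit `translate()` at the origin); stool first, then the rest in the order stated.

stool();
translate([12, 16, 420]) stool_2();
translate([0, -452, 0]) door_frame();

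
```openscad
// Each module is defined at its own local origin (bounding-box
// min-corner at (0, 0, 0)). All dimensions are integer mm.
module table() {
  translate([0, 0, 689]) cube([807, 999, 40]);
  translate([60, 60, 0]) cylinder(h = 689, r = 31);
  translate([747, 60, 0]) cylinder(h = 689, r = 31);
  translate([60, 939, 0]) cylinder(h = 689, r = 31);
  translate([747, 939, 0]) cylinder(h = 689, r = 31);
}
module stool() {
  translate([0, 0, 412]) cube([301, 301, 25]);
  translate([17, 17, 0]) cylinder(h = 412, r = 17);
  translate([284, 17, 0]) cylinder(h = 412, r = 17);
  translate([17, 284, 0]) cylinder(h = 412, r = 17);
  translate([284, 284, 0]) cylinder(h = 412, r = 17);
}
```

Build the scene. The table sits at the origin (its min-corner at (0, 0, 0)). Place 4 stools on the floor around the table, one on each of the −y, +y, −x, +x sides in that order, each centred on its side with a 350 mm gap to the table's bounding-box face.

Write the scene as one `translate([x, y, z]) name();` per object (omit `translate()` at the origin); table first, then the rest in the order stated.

table();
translate([253, -651, 0]) stool();
translate([253, 1349, 0]) stool();
translate([-651, 349, 0]) stool();
translate([1157, 349, 0]) stool();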